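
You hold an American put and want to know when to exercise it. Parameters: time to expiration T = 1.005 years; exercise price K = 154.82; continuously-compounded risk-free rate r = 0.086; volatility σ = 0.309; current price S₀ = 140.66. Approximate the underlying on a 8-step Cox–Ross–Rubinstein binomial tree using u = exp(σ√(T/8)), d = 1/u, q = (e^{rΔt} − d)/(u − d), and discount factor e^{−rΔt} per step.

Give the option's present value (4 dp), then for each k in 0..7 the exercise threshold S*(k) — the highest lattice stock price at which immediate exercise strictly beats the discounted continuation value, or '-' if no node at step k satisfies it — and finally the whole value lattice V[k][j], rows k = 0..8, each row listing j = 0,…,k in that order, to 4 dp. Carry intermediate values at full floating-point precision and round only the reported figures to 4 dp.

Δt=0.12562, u=1.11574, d=0.89626, q=0.52214, disc=e^(-rΔt)=0.98925
k=8 terminal: V=max(K-S,0) → 96.2525 81.9104 64.0560 41.8295 14.1600 0.0000 0.0000 0.0000 0.0000
k=7: j=0 S=65.3463 intr=89.4737 cont=87.8101 V=89.4737[EX]; j=1 S=81.3484 intr=73.4716 cont=71.8079 V=73.4716[EX]; j=2 S=101.2693 intr=53.5507 cont=51.8871 V=53.5507[EX]; j=3 S=126.0684 intr=28.7516 cont=27.0879 V=28.7516[EX]; j=4 S=156.9404 intr=0.0000 cont=6.6938 V=6.6938[hold]; j=5 S=195.3725 intr=0.0000 cont=0.0000 V=0.0000[hold]; j=6 S=243.2159 intr=0.0000 cont=0.0000 V=0.0000[hold]; j=7 S=302.7753 intr=0.0000 cont=0.0000 V=0.0000[hold]  S*(7)=126.0684
k=6: j=0 S=72.9096 intr=81.9104 cont=80.2467 V=81.9104[EX]; j=1 S=90.7640 intr=64.0560 cont=62.3924 V=64.0560[EX]; j=2 S=112.9905 intr=41.8295 cont=40.1658 V=41.8295[EX]; j=3 S=140.6600 intr=14.1600 cont=17.0492 V=17.0492[hold]; j=4 S=175.1052 intr=0.0000 cont=3.1643 V=3.1643[hold]; j=5 S=217.9855 intr=0.0000 cont=0.0000 V=0.0000[hold]; j=6 S=271.3665 intr=0.0000 cont=0.0000 V=0.0000[hold]  S*(6)=112.9905
k=5: j=0 S=81.3484 intr=73.4716 cont=71.8079 V=73.4716[EX]; j=1 S=101.2693 intr=53.5507 cont=51.8871 V=53.5507[EX]; j=2 S=126.0684 intr=28.7516 cont=28.5803 V=28.7516[EX]; j=3 S=156.9404 intr=0.0000 cont=9.6941 V=9.6941[hold]; j=4 S=195.3725 intr=0.0000 cont=1.4959 V=1.4959[hold]; j=5 S=243.2159 intr=0.0000 cont=0.0000 V=0.0000[hold]  S*(5)=126.0684
k=4: j=0 S=90.7640 intr=64.0560 cont=62.3924 V=64.0560[EX]; j=1 S=112.9905 intr=41.8295 cont=40.1658 V=41.8295[EX]; j=2 S=140.6600 intr=14.1600 cont=18.5989 V=18.5989[hold]; j=3 S=175.1052 intr=0.0000 cont=5.3553 V=5.3553[hold]; j=4 S=217.9855 intr=0.0000 cont=0.7071 V=0.7071[hold]  S*(4)=112.9905
k=3: j=0 S=101.2693 intr=53.5507 cont=51.8871 V=53.5507[EX]; j=1 S=126.0684 intr=28.7516 cont=29.3807 V=29.3807[hold]; j=2 S=156.9404 intr=0.0000 cont=11.5584 V=11.5584[hold]; j=3 S=195.3725 intr=0.0000 cont=2.8969 V=2.8969[hold]  S*(3)=101.2693
k=2: j=0 S=112.9905 intr=41.8295 cont=40.4908 V=41.8295[EX]; j=1 S=140.6600 intr=14.1600 cont=19.8593 V=19.8593[hold]; j=2 S=175.1052 intr=0.0000 cont=6.9602 V=6.9602[hold]  S*(2)=112.9905
k=1: j=0 S=126.0684 intr=28.7516 cont=30.0318 V=30.0318[hold]; j=1 S=156.9404 intr=0.0000 cont=12.9832 V=12.9832[hold]  S*(1)=-
k=0: j=0 S=140.6600 intr=14.1600 cont=20.9030 V=20.9030[hold]  S*(0)=-

price = 20.9030
boundary = - - 112.9905 101.2693 112.9905 126.0684 112.9905 126.0684
tree:
20.9030
30.0318 12.9832
41.8295 19.8593 6.9602
53.5507 29.3807 11.5584 2.8969
64.0560 41.8295 18.5989 5.3553 0.7071
73.4716 53.5507 28.7516 9.6941 1.4959 0.0000
81.9104 64.0560 41.8295 17.0492 3.1643 0.0000 0.0000
89.4737 73.4716 53.5507 28.7516 6.6938 0.0000 0.0000 0.0000
96.2525 81.9104 64.0560 41.8295 14.1600 0.0000 0.0000 0.0000 0.0000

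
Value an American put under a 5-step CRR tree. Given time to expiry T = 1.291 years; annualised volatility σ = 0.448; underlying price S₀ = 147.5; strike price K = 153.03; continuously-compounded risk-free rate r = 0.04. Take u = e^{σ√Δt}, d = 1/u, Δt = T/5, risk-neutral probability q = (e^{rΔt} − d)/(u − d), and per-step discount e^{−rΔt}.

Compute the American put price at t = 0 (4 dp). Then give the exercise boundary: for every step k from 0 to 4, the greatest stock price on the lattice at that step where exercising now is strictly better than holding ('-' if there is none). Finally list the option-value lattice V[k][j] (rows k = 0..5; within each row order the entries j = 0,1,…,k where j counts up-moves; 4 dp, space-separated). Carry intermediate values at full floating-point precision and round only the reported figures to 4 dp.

params: Δt=0.25820 u=1.25564 d=0.79641 q=0.46594 e^(-rΔt)=0.98973
t_5 payoffs: 105.7726 78.5228 35.5599 0.0000 0.0000 0.0000
t_4: node(4,0) S=59.3381 payoff=93.6919 vs cont=92.1195 → 93.6919 [stop]  node(4,1) S=93.5541 payoff=59.4759 vs cont=57.9035 → 59.4759 [stop]  node(4,2) S=147.5000 payoff=5.5300 vs cont=18.7960 → 18.7960 [wait]  node(4,3) S=232.5525 payoff=0.0000 vs cont=0.0000 → 0.0000 [wait]  node(4,4) S=366.6486 payoff=0.0000 vs cont=0.0000 → 0.0000 [wait]  ⇒ S*(4)=93.5541
t_3: node(3,0) S=74.5072 payoff=78.5228 vs cont=76.9504 → 78.5228 [stop]  node(3,1) S=117.4701 payoff=35.5599 vs cont=40.1051 → 40.1051 [wait]  node(3,2) S=185.2066 payoff=0.0000 vs cont=9.9350 → 9.9350 [wait]  node(3,3) S=292.0018 payoff=0.0000 vs cont=0.0000 → 0.0000 [wait]  ⇒ S*(3)=74.5072
t_2: node(2,0) S=93.5541 payoff=59.4759 vs cont=59.9996 → 59.9996 [wait]  node(2,1) S=147.5000 payoff=5.5300 vs cont=25.7800 → 25.7800 [wait]  node(2,2) S=232.5525 payoff=0.0000 vs cont=5.2514 → 5.2514 [wait]  ⇒ S*(2)=-
t_1: node(1,0) S=117.4701 payoff=35.5599 vs cont=43.6027 → 43.6027 [wait]  node(1,1) S=185.2066 payoff=0.0000 vs cont=16.0483 → 16.0483 [wait]  ⇒ S*(1)=-
t_0: node(0,0) S=147.5000 payoff=5.5300 vs cont=30.4479 → 30.4479 [wait]  ⇒ S*(0)=-

price = 30.4479
boundary = - - - 74.5072 93.5541
tree:
30.4479
43.6027 16.0483
59.9996 25.7800 5.2514
78.5228 40.1051 9.9350 0.0000
93.6919 59.4759 18.7960 0.0000 0.0000
105.7726 78.5228 35.5599 0.0000 0.0000 0.0000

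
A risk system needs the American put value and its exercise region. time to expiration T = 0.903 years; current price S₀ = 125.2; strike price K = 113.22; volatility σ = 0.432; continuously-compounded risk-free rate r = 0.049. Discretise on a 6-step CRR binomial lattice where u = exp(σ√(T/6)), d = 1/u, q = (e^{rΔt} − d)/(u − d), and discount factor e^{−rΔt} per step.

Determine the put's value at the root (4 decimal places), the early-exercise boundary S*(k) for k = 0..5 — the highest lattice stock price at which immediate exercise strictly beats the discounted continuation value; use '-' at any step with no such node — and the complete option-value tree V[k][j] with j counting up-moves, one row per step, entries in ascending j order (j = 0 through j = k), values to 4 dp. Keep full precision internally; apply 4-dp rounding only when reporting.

price = 12.3839
boundary = - - - 75.7272 64.0425 75.7272
tree:
12.3839
18.5884 5.8581
26.9690 9.8025 1.6785
37.4928 15.9923 3.2528 0.0000
49.1775 25.1695 6.3039 0.0000 0.0000
59.0593 37.4928 12.2169 0.0000 0.0000 0.0000
67.4164 49.1775 23.6761 0.0000 0.0000 0.0000 0.0000

Δt=0.15050, u=1.18245, d=0.84570, q=0.48018, disc=e^(-rΔt)=0.99265
k=6 terminal: V=max(K-S,0) → 67.4164 49.1775 23.6761 0.0000 0.0000 0.0000 0.0000
k=5: j=0 S=54.1607 intr=59.0593 cont=58.2275 V=59.0593[EX]; j=1 S=75.7272 intr=37.4928 cont=36.6609 V=37.4928[EX]; j=2 S=105.8815 intr=7.3385 cont=12.2169 V=12.2169[hold]; j=3 S=148.0432 intr=0.0000 cont=0.0000 V=0.0000[hold]; j=4 S=206.9934 intr=0.0000 cont=0.0000 V=0.0000[hold]; j=5 S=289.4174 intr=0.0000 cont=0.0000 V=0.0000[hold]  S*(5)=75.7272
k=4: j=0 S=64.0425 intr=49.1775 cont=48.3457 V=49.1775[EX]; j=1 S=89.5439 intr=23.6761 cont=25.1695 V=25.1695[hold]; j=2 S=125.2000 intr=0.0000 cont=6.3039 V=6.3039[hold]; j=3 S=175.0542 intr=0.0000 cont=0.0000 V=0.0000[hold]; j=4 S=244.7601 intr=0.0000 cont=0.0000 V=0.0000[hold]  S*(4)=64.0425
k=3: j=0 S=75.7272 intr=37.4928 cont=37.3727 V=37.4928[EX]; j=1 S=105.8815 intr=7.3385 cont=15.9923 V=15.9923[hold]; j=2 S=148.0432 intr=0.0000 cont=3.2528 V=3.2528[hold]; j=3 S=206.9934 intr=0.0000 cont=0.0000 V=0.0000[hold]  S*(3)=75.7272
k=2: j=0 S=89.5439 intr=23.6761 cont=26.9690 V=26.9690[hold]; j=1 S=125.2000 intr=0.0000 cont=9.8025 V=9.8025[hold]; j=2 S=175.0542 intr=0.0000 cont=1.6785 V=1.6785[hold]  S*(2)=-
k=1: j=0 S=105.8815 intr=7.3385 cont=18.5884 V=18.5884[hold]; j=1 S=148.0432 intr=0.0000 cont=5.8581 V=5.8581[hold]  S*(1)=-
k=0: j=0 S=125.2000 intr=0.0000 cont=12.3839 V=12.3839[hold]  S*(0)=-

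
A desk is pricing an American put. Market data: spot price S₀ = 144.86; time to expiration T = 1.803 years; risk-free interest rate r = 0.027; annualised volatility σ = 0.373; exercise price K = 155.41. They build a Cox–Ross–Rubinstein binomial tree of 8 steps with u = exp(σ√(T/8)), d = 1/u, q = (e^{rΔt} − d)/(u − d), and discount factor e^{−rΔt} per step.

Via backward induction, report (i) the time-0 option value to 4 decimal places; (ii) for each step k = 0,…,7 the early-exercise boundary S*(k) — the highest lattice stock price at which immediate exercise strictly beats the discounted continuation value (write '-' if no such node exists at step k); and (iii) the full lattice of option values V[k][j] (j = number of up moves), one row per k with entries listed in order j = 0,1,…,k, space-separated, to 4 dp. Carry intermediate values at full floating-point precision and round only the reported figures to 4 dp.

price = 31.9857
boundary = - - - 85.1605 71.3402 85.1605 101.6580 121.3515
tree:
31.9857
42.9196 20.2157
55.8569 29.0587 10.6237
70.2495 40.5413 16.6398 4.0576
84.0698 54.5514 25.4542 7.0335 0.7942
95.6472 70.2495 37.7644 12.0667 1.5163 0.0000
105.3458 84.0698 53.7520 20.4383 2.8947 0.0000 0.0000
113.4704 95.6472 70.2495 34.0585 5.5262 0.0000 0.0000 0.0000
120.2766 105.3458 84.0698 53.7520 10.5500 0.0000 0.0000 0.0000 0.0000

params: Δt=0.22537 u=1.19372 d=0.83772 q=0.47299 e^(-rΔt)=0.99393
t_8 payoffs: 120.2766 105.3458 84.0698 53.7520 10.5500 0.0000 0.0000 0.0000 0.0000
t_7: node(7,0) S=41.9396 payoff=113.4704 vs cont=112.5276 → 113.4704 [stop]  node(7,1) S=59.7628 payoff=95.6472 vs cont=94.7044 → 95.6472 [stop]  node(7,2) S=85.1605 payoff=70.2495 vs cont=69.3067 → 70.2495 [stop]  node(7,3) S=121.3515 payoff=34.0585 vs cont=33.1157 → 34.0585 [stop]  node(7,4) S=172.9227 payoff=0.0000 vs cont=5.5262 → 5.5262 [wait]  node(7,5) S=246.4103 payoff=0.0000 vs cont=0.0000 → 0.0000 [wait]  node(7,6) S=351.1284 payoff=0.0000 vs cont=0.0000 → 0.0000 [wait]  node(7,7) S=500.3488 payoff=0.0000 vs cont=0.0000 → 0.0000 [wait]  ⇒ S*(7)=121.3515
t_6: node(6,0) S=50.0642 payoff=105.3458 vs cont=104.4029 → 105.3458 [stop]  node(6,1) S=71.3402 payoff=84.0698 vs cont=83.1269 → 84.0698 [stop]  node(6,2) S=101.6580 payoff=53.7520 vs cont=52.8092 → 53.7520 [stop]  node(6,3) S=144.8600 payoff=10.5500 vs cont=20.4383 → 20.4383 [wait]  node(6,4) S=206.4217 payoff=0.0000 vs cont=2.8947 → 2.8947 [wait]  node(6,5) S=294.1456 payoff=0.0000 vs cont=0.0000 → 0.0000 [wait]  node(6,6) S=419.1499 payoff=0.0000 vs cont=0.0000 → 0.0000 [wait]  ⇒ S*(6)=101.6580
t_5: node(5,0) S=59.7628 payoff=95.6472 vs cont=94.7044 → 95.6472 [stop]  node(5,1) S=85.1605 payoff=70.2495 vs cont=69.3067 → 70.2495 [stop]  node(5,2) S=121.3515 payoff=34.0585 vs cont=37.7644 → 37.7644 [wait]  node(5,3) S=172.9227 payoff=0.0000 vs cont=12.0667 → 12.0667 [wait]  node(5,4) S=246.4103 payoff=0.0000 vs cont=1.5163 → 1.5163 [wait]  node(5,5) S=351.1284 payoff=0.0000 vs cont=0.0000 → 0.0000 [wait]  ⇒ S*(5)=85.1605
t_4: node(4,0) S=71.3402 payoff=84.0698 vs cont=83.1269 → 84.0698 [stop]  node(4,1) S=101.6580 payoff=53.7520 vs cont=54.5514 → 54.5514 [wait]  node(4,2) S=144.8600 payoff=10.5500 vs cont=25.4542 → 25.4542 [wait]  node(4,3) S=206.4217 payoff=0.0000 vs cont=7.0335 → 7.0335 [wait]  node(4,4) S=294.1456 payoff=0.0000 vs cont=0.7942 → 0.7942 [wait]  ⇒ S*(4)=71.3402
t_3: node(3,0) S=85.1605 payoff=70.2495 vs cont=69.6825 → 70.2495 [stop]  node(3,1) S=121.3515 payoff=34.0585 vs cont=40.5413 → 40.5413 [wait]  node(3,2) S=172.9227 payoff=0.0000 vs cont=16.6398 → 16.6398 [wait]  node(3,3) S=246.4103 payoff=0.0000 vs cont=4.0576 → 4.0576 [wait]  ⇒ S*(3)=85.1605
t_2: node(2,0) S=101.6580 payoff=53.7520 vs cont=55.8569 → 55.8569 [wait]  node(2,1) S=144.8600 payoff=10.5500 vs cont=29.0587 → 29.0587 [wait]  node(2,2) S=206.4217 payoff=0.0000 vs cont=10.6237 → 10.6237 [wait]  ⇒ S*(2)=-
t_1: node(1,0) S=121.3515 payoff=34.0585 vs cont=42.9196 → 42.9196 [wait]  node(1,1) S=172.9227 payoff=0.0000 vs cont=20.2157 → 20.2157 [wait]  ⇒ S*(1)=-
t_0: node(0,0) S=144.8600 payoff=10.5500 vs cont=31.9857 → 31.9857 [wait]  ⇒ S*(0)=-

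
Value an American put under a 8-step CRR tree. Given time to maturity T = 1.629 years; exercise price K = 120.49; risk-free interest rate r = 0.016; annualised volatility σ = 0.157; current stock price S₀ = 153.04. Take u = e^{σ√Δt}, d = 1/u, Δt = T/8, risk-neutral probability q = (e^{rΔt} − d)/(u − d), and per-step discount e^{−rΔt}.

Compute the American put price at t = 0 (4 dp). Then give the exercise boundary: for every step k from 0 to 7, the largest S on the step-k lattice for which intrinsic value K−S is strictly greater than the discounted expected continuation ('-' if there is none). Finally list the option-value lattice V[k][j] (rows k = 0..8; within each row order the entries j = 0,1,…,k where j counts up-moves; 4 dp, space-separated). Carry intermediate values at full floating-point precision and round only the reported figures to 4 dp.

price = 1.2621
boundary = - - - - - - 100.0453 107.3903
tree:
1.2621
2.1359 0.4148
3.5507 0.7647 0.0750
5.7756 1.3955 0.1520 0.0000
9.1441 2.5152 0.3083 0.0000 0.0000
13.9866 4.4623 0.6253 0.0000 0.0000 0.0000
20.4447 7.7545 1.2681 0.0000 0.0000 0.0000 0.0000
27.2872 13.0997 2.5717 0.0000 0.0000 0.0000 0.0000 0.0000
33.6618 20.4447 5.2156 0.0000 0.0000 0.0000 0.0000 0.0000 0.0000

params: Δt=0.20363 u=1.07342 d=0.93161 q=0.50531 e^(-rΔt)=0.99675
t_8 payoffs: 33.6618 20.4447 5.2156 0.0000 0.0000 0.0000 0.0000 0.0000 0.0000
t_7: node(7,0) S=93.2028 payoff=27.2872 vs cont=26.8953 → 27.2872 [stop]  node(7,1) S=107.3903 payoff=13.0997 vs cont=12.7078 → 13.0997 [stop]  node(7,2) S=123.7374 payoff=0.0000 vs cont=2.5717 → 2.5717 [wait]  node(7,3) S=142.5729 payoff=0.0000 vs cont=0.0000 → 0.0000 [wait]  node(7,4) S=164.2756 payoff=0.0000 vs cont=0.0000 → 0.0000 [wait]  node(7,5) S=189.2819 payoff=0.0000 vs cont=0.0000 → 0.0000 [wait]  node(7,6) S=218.0947 payoff=0.0000 vs cont=0.0000 → 0.0000 [wait]  node(7,7) S=251.2934 payoff=0.0000 vs cont=0.0000 → 0.0000 [wait]  ⇒ S*(7)=107.3903
t_6: node(6,0) S=100.0453 payoff=20.4447 vs cont=20.0527 → 20.4447 [stop]  node(6,1) S=115.2744 payoff=5.2156 vs cont=7.7545 → 7.7545 [wait]  node(6,2) S=132.8217 payoff=0.0000 vs cont=1.2681 → 1.2681 [wait]  node(6,3) S=153.0400 payoff=0.0000 vs cont=0.0000 → 0.0000 [wait]  node(6,4) S=176.3360 payoff=0.0000 vs cont=0.0000 → 0.0000 [wait]  node(6,5) S=203.1782 payoff=0.0000 vs cont=0.0000 → 0.0000 [wait]  node(6,6) S=234.1063 payoff=0.0000 vs cont=0.0000 → 0.0000 [wait]  ⇒ S*(6)=100.0453
t_5: node(5,0) S=107.3903 payoff=13.0997 vs cont=13.9866 → 13.9866 [wait]  node(5,1) S=123.7374 payoff=0.0000 vs cont=4.4623 → 4.4623 [wait]  node(5,2) S=142.5729 payoff=0.0000 vs cont=0.6253 → 0.6253 [wait]  node(5,3) S=164.2756 payoff=0.0000 vs cont=0.0000 → 0.0000 [wait]  node(5,4) S=189.2819 payoff=0.0000 vs cont=0.0000 → 0.0000 [wait]  node(5,5) S=218.0947 payoff=0.0000 vs cont=0.0000 → 0.0000 [wait]  ⇒ S*(5)=-
t_4: node(4,0) S=115.2744 payoff=5.2156 vs cont=9.1441 → 9.1441 [wait]  node(4,1) S=132.8217 payoff=0.0000 vs cont=2.5152 → 2.5152 [wait]  node(4,2) S=153.0400 payoff=0.0000 vs cont=0.3083 → 0.3083 [wait]  node(4,3) S=176.3360 payoff=0.0000 vs cont=0.0000 → 0.0000 [wait]  node(4,4) S=203.1782 payoff=0.0000 vs cont=0.0000 → 0.0000 [wait]  ⇒ S*(4)=-
t_3: node(3,0) S=123.7374 payoff=0.0000 vs cont=5.7756 → 5.7756 [wait]  node(3,1) S=142.5729 payoff=0.0000 vs cont=1.3955 → 1.3955 [wait]  node(3,2) S=164.2756 payoff=0.0000 vs cont=0.1520 → 0.1520 [wait]  node(3,3) S=189.2819 payoff=0.0000 vs cont=0.0000 → 0.0000 [wait]  ⇒ S*(3)=-
t_2: node(2,0) S=132.8217 payoff=0.0000 vs cont=3.5507 → 3.5507 [wait]  node(2,1) S=153.0400 payoff=0.0000 vs cont=0.7647 → 0.7647 [wait]  node(2,2) S=176.3360 payoff=0.0000 vs cont=0.0750 → 0.0750 [wait]  ⇒ S*(2)=-
t_1: node(1,0) S=142.5729 payoff=0.0000 vs cont=2.1359 → 2.1359 [wait]  node(1,1) S=164.2756 payoff=0.0000 vs cont=0.4148 → 0.4148 [wait]  ⇒ S*(1)=-
t_0: node(0,0) S=153.0400 payoff=0.0000 vs cont=1.2621 → 1.2621 [wait]  ⇒ S*(0)=-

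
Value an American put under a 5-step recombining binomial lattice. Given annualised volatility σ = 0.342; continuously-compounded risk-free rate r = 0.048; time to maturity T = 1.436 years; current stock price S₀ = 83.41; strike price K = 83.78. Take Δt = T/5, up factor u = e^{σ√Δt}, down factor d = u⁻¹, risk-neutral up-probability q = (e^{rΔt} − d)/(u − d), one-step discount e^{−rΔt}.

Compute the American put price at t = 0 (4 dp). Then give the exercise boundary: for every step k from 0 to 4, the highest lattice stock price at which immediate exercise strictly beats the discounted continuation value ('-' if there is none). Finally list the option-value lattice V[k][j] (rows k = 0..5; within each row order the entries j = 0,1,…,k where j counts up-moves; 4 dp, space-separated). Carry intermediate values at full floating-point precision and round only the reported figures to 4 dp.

price = 11.8141
boundary = - - 57.8125 48.1309 57.8125
tree:
11.8141
17.8707 5.8930
25.9675 10.0137 1.8039
35.6491 16.4980 3.6001 0.0000
43.7094 25.9675 7.1847 0.0000 0.0000
50.4199 35.6491 14.3383 0.0000 0.0000 0.0000

Δt=0.28720  u=1.20115  d=0.83253  q=0.49196  discount=0.98631
step 5 (expiry): payoffs max(K−S,0) = 50.4199 35.6491 14.3383 0.0000 0.0000 0.0000
step 4: (k=4,j=0): S=40.0706, (K−S)⁺=43.7094, hold=42.5624 ⇒ V=43.7094 exercise | (k=4,j=1): S=57.8125, (K−S)⁺=25.9675, hold=24.8204 ⇒ V=25.9675 exercise | (k=4,j=2): S=83.4100, (K−S)⁺=0.3700, hold=7.1847 ⇒ V=7.1847 continue | (k=4,j=3): S=120.3412, (K−S)⁺=0.0000, hold=0.0000 ⇒ V=0.0000 continue | (k=4,j=4): S=173.6243, (K−S)⁺=0.0000, hold=0.0000 ⇒ V=0.0000 continue  boundary S*=57.8125
step 3: (k=3,j=0): S=48.1309, (K−S)⁺=35.6491, hold=34.5021 ⇒ V=35.6491 exercise | (k=3,j=1): S=69.4417, (K−S)⁺=14.3383, hold=16.4980 ⇒ V=16.4980 continue | (k=3,j=2): S=100.1881, (K−S)⁺=0.0000, hold=3.6001 ⇒ V=3.6001 continue | (k=3,j=3): S=144.5481, (K−S)⁺=0.0000, hold=0.0000 ⇒ V=0.0000 continue  boundary S*=48.1309
step 2: (k=2,j=0): S=57.8125, (K−S)⁺=25.9675, hold=25.8684 ⇒ V=25.9675 exercise | (k=2,j=1): S=83.4100, (K−S)⁺=0.3700, hold=10.0137 ⇒ V=10.0137 continue | (k=2,j=2): S=120.3412, (K−S)⁺=0.0000, hold=1.8039 ⇒ V=1.8039 continue  boundary S*=57.8125
step 1: (k=1,j=0): S=69.4417, (K−S)⁺=14.3383, hold=17.8707 ⇒ V=17.8707 continue | (k=1,j=1): S=100.1881, (K−S)⁺=0.0000, hold=5.8930 ⇒ V=5.8930 continue  boundary S*=-
step 0: (k=0,j=0): S=83.4100, (K−S)⁺=0.3700, hold=11.8141 ⇒ V=11.8141 continue  boundary S*=-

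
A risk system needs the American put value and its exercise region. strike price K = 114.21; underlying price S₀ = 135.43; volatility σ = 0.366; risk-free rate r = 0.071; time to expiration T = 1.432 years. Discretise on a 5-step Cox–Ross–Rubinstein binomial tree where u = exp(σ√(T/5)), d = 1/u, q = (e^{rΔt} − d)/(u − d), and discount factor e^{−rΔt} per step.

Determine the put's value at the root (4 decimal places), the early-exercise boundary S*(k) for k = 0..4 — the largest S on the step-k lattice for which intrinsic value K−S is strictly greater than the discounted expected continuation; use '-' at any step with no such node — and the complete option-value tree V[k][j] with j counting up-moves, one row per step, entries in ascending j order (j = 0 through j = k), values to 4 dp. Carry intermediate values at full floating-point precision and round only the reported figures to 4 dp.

price = 8.8424
boundary = - - - 75.2522 91.5344
tree:
8.8424
15.0226 3.1040
24.7436 6.0421 0.3309
38.9578 11.7253 0.6800 0.0000
52.3437 22.6756 1.3970 0.0000 0.0000
63.3485 38.9578 2.8704 0.0000 0.0000 0.0000

Δt=0.28640  u=1.21637  d=0.82212  q=0.50329  discount=0.97987
step 5 (expiry): payoffs max(K−S,0) = 63.3485 38.9578 2.8704 0.0000 0.0000 0.0000
step 4: (k=4,j=0): S=61.8663, (K−S)⁺=52.3437, hold=50.0448 ⇒ V=52.3437 exercise | (k=4,j=1): S=91.5344, (K−S)⁺=22.6756, hold=20.3766 ⇒ V=22.6756 exercise | (k=4,j=2): S=135.4300, (K−S)⁺=0.0000, hold=1.3970 ⇒ V=1.3970 continue | (k=4,j=3): S=200.3758, (K−S)⁺=0.0000, hold=0.0000 ⇒ V=0.0000 continue | (k=4,j=4): S=296.4665, (K−S)⁺=0.0000, hold=0.0000 ⇒ V=0.0000 continue  boundary S*=91.5344
step 3: (k=3,j=0): S=75.2522, (K−S)⁺=38.9578, hold=36.6588 ⇒ V=38.9578 exercise | (k=3,j=1): S=111.3396, (K−S)⁺=2.8704, hold=11.7253 ⇒ V=11.7253 continue | (k=3,j=2): S=164.7328, (K−S)⁺=0.0000, hold=0.6800 ⇒ V=0.6800 continue | (k=3,j=3): S=243.7308, (K−S)⁺=0.0000, hold=0.0000 ⇒ V=0.0000 continue  boundary S*=75.2522
step 2: (k=2,j=0): S=91.5344, (K−S)⁺=22.6756, hold=24.7436 ⇒ V=24.7436 continue | (k=2,j=1): S=135.4300, (K−S)⁺=0.0000, hold=6.0421 ⇒ V=6.0421 continue | (k=2,j=2): S=200.3758, (K−S)⁺=0.0000, hold=0.3309 ⇒ V=0.3309 continue  boundary S*=-
step 1: (k=1,j=0): S=111.3396, (K−S)⁺=2.8704, hold=15.0226 ⇒ V=15.0226 continue | (k=1,j=1): S=164.7328, (K−S)⁺=0.0000, hold=3.1040 ⇒ V=3.1040 continue  boundary S*=-
step 0: (k=0,j=0): S=135.4300, (K−S)⁺=0.0000, hold=8.8424 ⇒ V=8.8424 continue  boundary S*=-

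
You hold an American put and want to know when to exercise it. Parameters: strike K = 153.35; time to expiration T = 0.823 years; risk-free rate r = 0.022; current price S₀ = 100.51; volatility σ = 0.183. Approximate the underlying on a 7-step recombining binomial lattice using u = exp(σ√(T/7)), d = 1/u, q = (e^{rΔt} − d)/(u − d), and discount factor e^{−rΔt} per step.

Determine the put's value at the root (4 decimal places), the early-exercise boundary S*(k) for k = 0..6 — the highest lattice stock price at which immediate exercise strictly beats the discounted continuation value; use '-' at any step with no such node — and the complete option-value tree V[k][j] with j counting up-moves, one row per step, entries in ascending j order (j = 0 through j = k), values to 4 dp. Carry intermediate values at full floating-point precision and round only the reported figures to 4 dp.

params: Δt=0.11757 u=1.06476 d=0.93918 q=0.50494 e^(-rΔt)=0.99742
t_7 payoffs: 88.5686 79.9066 70.0863 58.9530 46.3311 32.0215 15.7985 0.0000
t_6: node(6,0) S=68.9766 payoff=84.3734 vs cont=83.9773 → 84.3734 [stop]  node(6,1) S=78.1996 payoff=75.1504 vs cont=74.7543 → 75.1504 [stop]  node(6,2) S=88.6557 payoff=64.6943 vs cont=64.2981 → 64.6943 [stop]  node(6,3) S=100.5100 payoff=52.8400 vs cont=52.4439 → 52.8400 [stop]  node(6,4) S=113.9493 payoff=39.4007 vs cont=39.0045 → 39.4007 [stop]  node(6,5) S=129.1856 payoff=24.1644 vs cont=23.7682 → 24.1644 [stop]  node(6,6) S=146.4592 payoff=6.8908 vs cont=7.8009 → 7.8009 [wait]  ⇒ S*(6)=129.1856
t_5: node(5,0) S=73.4434 payoff=79.9066 vs cont=79.5104 → 79.9066 [stop]  node(5,1) S=83.2637 payoff=70.0863 vs cont=69.6902 → 70.0863 [stop]  node(5,2) S=94.3970 payoff=58.9530 vs cont=58.5569 → 58.9530 [stop]  node(5,3) S=107.0189 payoff=46.3311 vs cont=45.9350 → 46.3311 [stop]  node(5,4) S=121.3285 payoff=32.0215 vs cont=31.6253 → 32.0215 [stop]  node(5,5) S=137.5515 payoff=15.7985 vs cont=15.8607 → 15.8607 [wait]  ⇒ S*(5)=121.3285
t_4: node(4,0) S=78.1996 payoff=75.1504 vs cont=74.7543 → 75.1504 [stop]  node(4,1) S=88.6557 payoff=64.6943 vs cont=64.2981 → 64.6943 [stop]  node(4,2) S=100.5100 payoff=52.8400 vs cont=52.4439 → 52.8400 [stop]  node(4,3) S=113.9493 payoff=39.4007 vs cont=39.0045 → 39.4007 [stop]  node(4,4) S=129.1856 payoff=24.1644 vs cont=23.7996 → 24.1644 [stop]  ⇒ S*(4)=129.1856
t_3: node(3,0) S=83.2637 payoff=70.0863 vs cont=69.6902 → 70.0863 [stop]  node(3,1) S=94.3970 payoff=58.9530 vs cont=58.5569 → 58.9530 [stop]  node(3,2) S=107.0189 payoff=46.3311 vs cont=45.9350 → 46.3311 [stop]  node(3,3) S=121.3285 payoff=32.0215 vs cont=31.6253 → 32.0215 [stop]  ⇒ S*(3)=121.3285
t_2: node(2,0) S=88.6557 payoff=64.6943 vs cont=64.2981 → 64.6943 [stop]  node(2,1) S=100.5100 payoff=52.8400 vs cont=52.4439 → 52.8400 [stop]  node(2,2) S=113.9493 payoff=39.4007 vs cont=39.0045 → 39.4007 [stop]  ⇒ S*(2)=113.9493
t_1: node(1,0) S=94.3970 payoff=58.9530 vs cont=58.5569 → 58.9530 [stop]  node(1,1) S=107.0189 payoff=46.3311 vs cont=45.9350 → 46.3311 [stop]  ⇒ S*(1)=107.0189
t_0: node(0,0) S=100.5100 payoff=52.8400 vs cont=52.4439 → 52.8400 [stop]  ⇒ S*(0)=100.5100

price = 52.8400
boundary = 100.5100 107.0189 113.9493 121.3285 129.1856 121.3285 129.1856
tree:
52.8400
58.9530 46.3311
64.6943 52.8400 39.4007
70.0863 58.9530 46.3311 32.0215
75.1504 64.6943 52.8400 39.4007 24.1644
79.9066 70.0863 58.9530 46.3311 32.0215 15.8607
84.3734 75.1504 64.6943 52.8400 39.4007 24.1644 7.8009
88.5686 79.9066 70.0863 58.9530 46.3311 32.0215 15.7985 0.0000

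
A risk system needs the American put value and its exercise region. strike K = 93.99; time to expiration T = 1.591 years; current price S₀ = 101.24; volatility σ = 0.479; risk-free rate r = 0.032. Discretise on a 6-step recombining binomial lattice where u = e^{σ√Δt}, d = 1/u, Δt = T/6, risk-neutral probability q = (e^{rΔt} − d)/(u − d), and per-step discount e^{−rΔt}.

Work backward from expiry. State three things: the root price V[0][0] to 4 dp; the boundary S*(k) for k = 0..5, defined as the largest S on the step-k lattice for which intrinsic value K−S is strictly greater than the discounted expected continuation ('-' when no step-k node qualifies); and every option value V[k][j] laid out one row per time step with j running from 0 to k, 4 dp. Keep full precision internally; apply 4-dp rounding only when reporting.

params: Δt=0.26517 u=1.27974 d=0.78141 q=0.45575 e^(-rΔt)=0.99155
t_6 payoffs: 70.9427 56.2446 32.1730 0.0000 0.0000 0.0000 0.0000
t_5: node(5,0) S=29.4945 payoff=64.4955 vs cont=63.7013 → 64.4955 [stop]  node(5,1) S=48.3043 payoff=45.6857 vs cont=44.8916 → 45.6857 [stop]  node(5,2) S=79.1097 payoff=14.8803 vs cont=17.3623 → 17.3623 [wait]  node(5,3) S=129.5610 payoff=0.0000 vs cont=0.0000 → 0.0000 [wait]  node(5,4) S=212.1869 payoff=0.0000 vs cont=0.0000 → 0.0000 [wait]  node(5,5) S=347.5065 payoff=0.0000 vs cont=0.0000 → 0.0000 [wait]  ⇒ S*(5)=48.3043
t_4: node(4,0) S=37.7454 payoff=56.2446 vs cont=55.4505 → 56.2446 [stop]  node(4,1) S=61.8170 payoff=32.1730 vs cont=32.5005 → 32.5005 [wait]  node(4,2) S=101.2400 payoff=0.0000 vs cont=9.3697 → 9.3697 [wait]  node(4,3) S=165.8045 payoff=0.0000 vs cont=0.0000 → 0.0000 [wait]  node(4,4) S=271.5443 payoff=0.0000 vs cont=0.0000 → 0.0000 [wait]  ⇒ S*(4)=37.7454
t_3: node(3,0) S=48.3043 payoff=45.6857 vs cont=45.0395 → 45.6857 [stop]  node(3,1) S=79.1097 payoff=14.8803 vs cont=21.7732 → 21.7732 [wait]  node(3,2) S=129.5610 payoff=0.0000 vs cont=5.0564 → 5.0564 [wait]  node(3,3) S=212.1869 payoff=0.0000 vs cont=0.0000 → 0.0000 [wait]  ⇒ S*(3)=48.3043
t_2: node(2,0) S=61.8170 payoff=32.1730 vs cont=34.4937 → 34.4937 [wait]  node(2,1) S=101.2400 payoff=0.0000 vs cont=14.0350 → 14.0350 [wait]  node(2,2) S=165.8045 payoff=0.0000 vs cont=2.7287 → 2.7287 [wait]  ⇒ S*(2)=-
t_1: node(1,0) S=79.1097 payoff=14.8803 vs cont=24.9571 → 24.9571 [wait]  node(1,1) S=129.5610 payoff=0.0000 vs cont=8.8071 → 8.8071 [wait]  ⇒ S*(1)=-
t_0: node(0,0) S=101.2400 payoff=0.0000 vs cont=17.4481 → 17.4481 [wait]  ⇒ S*(0)=-

price = 17.4481
boundary = - - - 48.3043 37.7454 48.3043
tree:
17.4481
24.9571 8.8071
34.4937 14.0350 2.7287
45.6857 21.7732 5.0564 0.0000
56.2446 32.5005 9.3697 0.0000 0.0000
64.4955 45.6857 17.3623 0.0000 0.0000 0.0000
70.9427 56.2446 32.1730 0.0000 0.0000 0.0000 0.0000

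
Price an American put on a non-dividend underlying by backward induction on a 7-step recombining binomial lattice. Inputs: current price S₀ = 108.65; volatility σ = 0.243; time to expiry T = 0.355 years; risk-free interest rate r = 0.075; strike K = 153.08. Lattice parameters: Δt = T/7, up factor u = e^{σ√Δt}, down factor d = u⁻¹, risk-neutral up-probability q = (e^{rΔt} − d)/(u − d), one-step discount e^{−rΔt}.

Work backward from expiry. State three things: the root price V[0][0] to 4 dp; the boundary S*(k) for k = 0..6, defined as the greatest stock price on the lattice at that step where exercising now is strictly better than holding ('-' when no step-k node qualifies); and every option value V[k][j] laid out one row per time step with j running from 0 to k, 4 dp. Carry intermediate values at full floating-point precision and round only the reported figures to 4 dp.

price = 44.4300
boundary = 108.6500 114.7614 121.2165 128.0347 135.2364 128.0347 135.2364
tree:
44.4300
50.2159 38.3186
55.6937 44.4300 31.8635
60.8798 50.2159 38.3186 25.0453
65.7897 55.6937 44.4300 31.8635 17.8436
70.4382 60.8798 50.2159 38.3186 25.0453 11.0477
74.8391 65.7897 55.6937 44.4300 31.8635 17.8436 4.8835
79.0056 70.4382 60.8798 50.2159 38.3186 25.0453 10.2368 0.0000

params: Δt=0.05071 u=1.05625 d=0.94675 q=0.52112 e^(-rΔt)=0.99620
t_7 payoffs: 79.0056 70.4382 60.8798 50.2159 38.3186 25.0453 10.2368 0.0000
t_6: node(6,0) S=78.2409 payoff=74.8391 vs cont=74.2580 → 74.8391 [stop]  node(6,1) S=87.2903 payoff=65.7897 vs cont=65.2086 → 65.7897 [stop]  node(6,2) S=97.3863 payoff=55.6937 vs cont=55.1126 → 55.6937 [stop]  node(6,3) S=108.6500 payoff=44.4300 vs cont=43.8489 → 44.4300 [stop]  node(6,4) S=121.2165 payoff=31.8635 vs cont=31.2824 → 31.8635 [stop]  node(6,5) S=135.2364 payoff=17.8436 vs cont=17.2624 → 17.8436 [stop]  node(6,6) S=150.8779 payoff=2.2021 vs cont=4.8835 → 4.8835 [wait]  ⇒ S*(6)=135.2364
t_5: node(5,0) S=82.6418 payoff=70.4382 vs cont=69.8570 → 70.4382 [stop]  node(5,1) S=92.2002 payoff=60.8798 vs cont=60.2987 → 60.8798 [stop]  node(5,2) S=102.8641 payoff=50.2159 vs cont=49.6348 → 50.2159 [stop]  node(5,3) S=114.7614 payoff=38.3186 vs cont=37.7375 → 38.3186 [stop]  node(5,4) S=128.0347 payoff=25.0453 vs cont=24.4642 → 25.0453 [stop]  node(5,5) S=142.8432 payoff=10.2368 vs cont=11.0477 → 11.0477 [wait]  ⇒ S*(5)=128.0347
t_4: node(4,0) S=87.2903 payoff=65.7897 vs cont=65.2086 → 65.7897 [stop]  node(4,1) S=97.3863 payoff=55.6937 vs cont=55.1126 → 55.6937 [stop]  node(4,2) S=108.6500 payoff=44.4300 vs cont=43.8489 → 44.4300 [stop]  node(4,3) S=121.2165 payoff=31.8635 vs cont=31.2824 → 31.8635 [stop]  node(4,4) S=135.2364 payoff=17.8436 vs cont=17.6834 → 17.8436 [stop]  ⇒ S*(4)=135.2364
t_3: node(3,0) S=92.2002 payoff=60.8798 vs cont=60.2987 → 60.8798 [stop]  node(3,1) S=102.8641 payoff=50.2159 vs cont=49.6348 → 50.2159 [stop]  node(3,2) S=114.7614 payoff=38.3186 vs cont=37.7375 → 38.3186 [stop]  node(3,3) S=128.0347 payoff=25.0453 vs cont=24.4642 → 25.0453 [stop]  ⇒ S*(3)=128.0347
t_2: node(2,0) S=97.3863 payoff=55.6937 vs cont=55.1126 → 55.6937 [stop]  node(2,1) S=108.6500 payoff=44.4300 vs cont=43.8489 → 44.4300 [stop]  node(2,2) S=121.2165 payoff=31.8635 vs cont=31.2824 → 31.8635 [stop]  ⇒ S*(2)=121.2165
t_1: node(1,0) S=102.8641 payoff=50.2159 vs cont=49.6348 → 50.2159 [stop]  node(1,1) S=114.7614 payoff=38.3186 vs cont=37.7375 → 38.3186 [stop]  ⇒ S*(1)=114.7614
t_0: node(0,0) S=108.6500 payoff=44.4300 vs cont=43.8489 → 44.4300 [stop]  ⇒ S*(0)=108.6500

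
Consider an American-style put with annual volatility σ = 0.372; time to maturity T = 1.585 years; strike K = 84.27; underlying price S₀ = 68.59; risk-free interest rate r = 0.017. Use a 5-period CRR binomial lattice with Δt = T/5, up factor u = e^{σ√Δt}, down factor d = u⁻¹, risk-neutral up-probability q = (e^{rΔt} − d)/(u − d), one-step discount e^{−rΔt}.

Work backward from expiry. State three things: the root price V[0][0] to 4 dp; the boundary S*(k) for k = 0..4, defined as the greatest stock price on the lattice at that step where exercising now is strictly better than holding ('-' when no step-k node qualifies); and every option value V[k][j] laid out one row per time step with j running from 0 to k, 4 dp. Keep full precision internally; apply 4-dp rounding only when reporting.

price = 21.6630
boundary = - - 45.1168 55.6288 68.5900
tree:
21.6630
29.8097 12.3779
39.1532 19.2190 4.5126
47.6788 28.6412 8.4118 0.0000
54.5933 39.1532 15.6800 0.0000 0.0000
60.2012 47.6788 28.6412 0.0000 0.0000 0.0000

params: Δt=0.31700 u=1.23300 d=0.81103 q=0.46063 e^(-rΔt)=0.99463
t_5 payoffs: 60.2012 47.6788 28.6412 0.0000 0.0000 0.0000
t_4: node(4,0) S=29.6767 payoff=54.5933 vs cont=54.1404 → 54.5933 [stop]  node(4,1) S=45.1168 payoff=39.1532 vs cont=38.7003 → 39.1532 [stop]  node(4,2) S=68.5900 payoff=15.6800 vs cont=15.3651 → 15.6800 [stop]  node(4,3) S=104.2758 payoff=0.0000 vs cont=0.0000 → 0.0000 [wait]  node(4,4) S=158.5281 payoff=0.0000 vs cont=0.0000 → 0.0000 [wait]  ⇒ S*(4)=68.5900
t_3: node(3,0) S=36.5912 payoff=47.6788 vs cont=47.2259 → 47.6788 [stop]  node(3,1) S=55.6288 payoff=28.6412 vs cont=28.1883 → 28.6412 [stop]  node(3,2) S=84.5711 payoff=0.0000 vs cont=8.4118 → 8.4118 [wait]  node(3,3) S=128.5715 payoff=0.0000 vs cont=0.0000 → 0.0000 [wait]  ⇒ S*(3)=55.6288
t_2: node(2,0) S=45.1168 payoff=39.1532 vs cont=38.7003 → 39.1532 [stop]  node(2,1) S=68.5900 payoff=15.6800 vs cont=19.2190 → 19.2190 [wait]  node(2,2) S=104.2758 payoff=0.0000 vs cont=4.5126 → 4.5126 [wait]  ⇒ S*(2)=45.1168
t_1: node(1,0) S=55.6288 payoff=28.6412 vs cont=29.8097 → 29.8097 [wait]  node(1,1) S=84.5711 payoff=0.0000 vs cont=12.3779 → 12.3779 [wait]  ⇒ S*(1)=-
t_0: node(0,0) S=68.5900 payoff=15.6800 vs cont=21.6630 → 21.6630 [wait]  ⇒ S*(0)=-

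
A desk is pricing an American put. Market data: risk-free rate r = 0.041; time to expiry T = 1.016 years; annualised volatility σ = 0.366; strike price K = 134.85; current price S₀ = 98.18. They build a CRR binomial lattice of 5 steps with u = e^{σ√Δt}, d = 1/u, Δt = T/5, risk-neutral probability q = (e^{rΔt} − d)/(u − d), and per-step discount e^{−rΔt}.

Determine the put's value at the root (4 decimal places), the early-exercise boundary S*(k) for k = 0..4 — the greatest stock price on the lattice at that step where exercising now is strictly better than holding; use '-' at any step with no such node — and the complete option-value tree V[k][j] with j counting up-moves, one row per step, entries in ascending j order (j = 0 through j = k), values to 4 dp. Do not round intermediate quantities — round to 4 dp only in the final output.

params: Δt=0.20320 u=1.17937 d=0.84791 q=0.48409 e^(-rΔt)=0.99170
t_5 payoffs: 91.8207 74.9995 51.6025 19.0590 0.0000 0.0000
t_4: node(4,0) S=50.7476 payoff=84.1024 vs cont=82.9836 → 84.1024 [stop]  node(4,1) S=70.5861 payoff=64.2639 vs cont=63.1451 → 64.2639 [stop]  node(4,2) S=98.1800 payoff=36.6700 vs cont=35.5512 → 36.6700 [stop]  node(4,3) S=136.5610 payoff=0.0000 vs cont=9.7512 → 9.7512 [wait]  node(4,4) S=189.9461 payoff=0.0000 vs cont=0.0000 → 0.0000 [wait]  ⇒ S*(4)=98.1800
t_3: node(3,0) S=59.8505 payoff=74.9995 vs cont=73.8807 → 74.9995 [stop]  node(3,1) S=83.2475 payoff=51.6025 vs cont=50.4837 → 51.6025 [stop]  node(3,2) S=115.7910 payoff=19.0590 vs cont=23.4429 → 23.4429 [wait]  node(3,3) S=161.0566 payoff=0.0000 vs cont=4.9890 → 4.9890 [wait]  ⇒ S*(3)=83.2475
t_2: node(2,0) S=70.5861 payoff=64.2639 vs cont=63.1451 → 64.2639 [stop]  node(2,1) S=98.1800 payoff=36.6700 vs cont=37.6558 → 37.6558 [wait]  node(2,2) S=136.5610 payoff=0.0000 vs cont=14.3892 → 14.3892 [wait]  ⇒ S*(2)=70.5861
t_1: node(1,0) S=83.2475 payoff=51.6025 vs cont=50.9569 → 51.6025 [stop]  node(1,1) S=115.7910 payoff=19.0590 vs cont=26.1738 → 26.1738 [wait]  ⇒ S*(1)=83.2475
t_0: node(0,0) S=98.1800 payoff=36.6700 vs cont=38.9668 → 38.9668 [wait]  ⇒ S*(0)=-

price = 38.9668
boundary = - 83.2475 70.5861 83.2475 98.1800
tree:
38.9668
51.6025 26.1738
64.2639 37.6558 14.3892
74.9995 51.6025 23.4429 4.9890
84.1024 64.2639 36.6700 9.7512 0.0000
91.8207 74.9995 51.6025 19.0590 0.0000 0.0000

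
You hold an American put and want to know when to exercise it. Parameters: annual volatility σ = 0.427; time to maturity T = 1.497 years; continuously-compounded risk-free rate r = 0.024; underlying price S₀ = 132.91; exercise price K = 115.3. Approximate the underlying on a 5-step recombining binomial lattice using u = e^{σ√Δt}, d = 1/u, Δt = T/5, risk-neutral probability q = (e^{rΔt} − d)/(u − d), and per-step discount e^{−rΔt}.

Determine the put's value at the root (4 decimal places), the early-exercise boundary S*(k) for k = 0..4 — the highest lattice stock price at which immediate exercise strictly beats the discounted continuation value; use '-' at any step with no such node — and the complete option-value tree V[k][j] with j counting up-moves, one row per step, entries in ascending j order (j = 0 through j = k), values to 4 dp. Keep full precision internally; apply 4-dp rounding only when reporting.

price = 16.5018
boundary = - - - 65.9398 83.2947
tree:
16.5018
24.5878 7.1602
35.5522 11.9557 1.5786
49.3602 19.7162 2.9288 0.0000
63.0992 32.0053 5.4342 0.0000 0.0000
73.9755 49.3602 10.0826 0.0000 0.0000 0.0000

params: Δt=0.29940 u=1.26319 d=0.79164 q=0.45715 e^(-rΔt)=0.99284
t_5 payoffs: 73.9755 49.3602 10.0826 0.0000 0.0000 0.0000
t_4: node(4,0) S=52.2008 payoff=63.0992 vs cont=62.2737 → 63.0992 [stop]  node(4,1) S=83.2947 payoff=32.0053 vs cont=31.1798 → 32.0053 [stop]  node(4,2) S=132.9100 payoff=0.0000 vs cont=5.4342 → 5.4342 [wait]  node(4,3) S=212.0791 payoff=0.0000 vs cont=0.0000 → 0.0000 [wait]  node(4,4) S=338.4060 payoff=0.0000 vs cont=0.0000 → 0.0000 [wait]  ⇒ S*(4)=83.2947
t_3: node(3,0) S=65.9398 payoff=49.3602 vs cont=48.5347 → 49.3602 [stop]  node(3,1) S=105.2174 payoff=10.0826 vs cont=19.7162 → 19.7162 [wait]  node(3,2) S=167.8911 payoff=0.0000 vs cont=2.9288 → 2.9288 [wait]  node(3,3) S=267.8971 payoff=0.0000 vs cont=0.0000 → 0.0000 [wait]  ⇒ S*(3)=65.9398
t_2: node(2,0) S=83.2947 payoff=32.0053 vs cont=35.5522 → 35.5522 [wait]  node(2,1) S=132.9100 payoff=0.0000 vs cont=11.9557 → 11.9557 [wait]  node(2,2) S=212.0791 payoff=0.0000 vs cont=1.5786 → 1.5786 [wait]  ⇒ S*(2)=-
t_1: node(1,0) S=105.2174 payoff=10.0826 vs cont=24.5878 → 24.5878 [wait]  node(1,1) S=167.8911 payoff=0.0000 vs cont=7.1602 → 7.1602 [wait]  ⇒ S*(1)=-
t_0: node(0,0) S=132.9100 payoff=0.0000 vs cont=16.5018 → 16.5018 [wait]  ⇒ S*(0)=-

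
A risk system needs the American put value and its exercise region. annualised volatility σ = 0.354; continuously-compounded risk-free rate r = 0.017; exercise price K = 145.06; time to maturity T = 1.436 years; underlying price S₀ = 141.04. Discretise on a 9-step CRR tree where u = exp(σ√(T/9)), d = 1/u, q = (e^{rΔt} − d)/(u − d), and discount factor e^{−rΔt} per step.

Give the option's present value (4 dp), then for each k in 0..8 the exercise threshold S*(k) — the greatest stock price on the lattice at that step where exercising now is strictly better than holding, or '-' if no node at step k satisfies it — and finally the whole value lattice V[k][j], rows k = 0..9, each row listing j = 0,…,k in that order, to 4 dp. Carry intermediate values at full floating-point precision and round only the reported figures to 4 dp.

Δt=0.15956, u=1.15189, d=0.86814, q=0.47428, disc=e^(-rΔt)=0.99729
k=9 terminal: V=max(K-S,0) → 105.5555 92.6435 75.5113 52.7794 22.6176 0.0000 0.0000 0.0000 0.0000 0.0000
k=8: j=0 S=45.5048 intr=99.5552 cont=99.1623 V=99.5552[EX]; j=1 S=60.3780 intr=84.6820 cont=84.2891 V=84.6820[EX]; j=2 S=80.1124 intr=64.9476 cont=64.5547 V=64.9476[EX]; j=3 S=106.2970 intr=38.7630 cont=38.3701 V=38.7630[EX]; j=4 S=141.0400 intr=4.0200 cont=11.8583 V=11.8583[hold]; j=5 S=187.1387 intr=0.0000 cont=0.0000 V=0.0000[hold]; j=6 S=248.3046 intr=0.0000 cont=0.0000 V=0.0000[hold]; j=7 S=329.4626 intr=0.0000 cont=0.0000 V=0.0000[hold]; j=8 S=437.1468 intr=0.0000 cont=0.0000 V=0.0000[hold]  S*(8)=106.2970
k=7: j=0 S=52.4165 intr=92.6435 cont=92.2506 V=92.6435[EX]; j=1 S=69.5487 intr=75.5113 cont=75.1183 V=75.5113[EX]; j=2 S=92.2806 intr=52.7794 cont=52.3865 V=52.7794[EX]; j=3 S=122.4424 intr=22.6176 cont=25.9322 V=25.9322[hold]; j=4 S=162.4624 intr=0.0000 cont=6.2173 V=6.2173[hold]; j=5 S=215.5630 intr=0.0000 cont=0.0000 V=0.0000[hold]; j=6 S=286.0194 intr=0.0000 cont=0.0000 V=0.0000[hold]; j=7 S=379.5043 intr=0.0000 cont=0.0000 V=0.0000[hold]  S*(7)=92.2806
k=6: j=0 S=60.3780 intr=84.6820 cont=84.2891 V=84.6820[EX]; j=1 S=80.1124 intr=64.9476 cont=64.5547 V=64.9476[EX]; j=2 S=106.2970 intr=38.7630 cont=39.9378 V=39.9378[hold]; j=3 S=141.0400 intr=4.0200 cont=16.5369 V=16.5369[hold]; j=4 S=187.1387 intr=0.0000 cont=3.2597 V=3.2597[hold]; j=5 S=248.3046 intr=0.0000 cont=0.0000 V=0.0000[hold]; j=6 S=329.4626 intr=0.0000 cont=0.0000 V=0.0000[hold]  S*(6)=80.1124
k=5: j=0 S=69.5487 intr=75.5113 cont=75.1183 V=75.5113[EX]; j=1 S=92.2806 intr=52.7794 cont=52.9422 V=52.9422[hold]; j=2 S=122.4424 intr=22.6176 cont=28.7611 V=28.7611[hold]; j=3 S=162.4624 intr=0.0000 cont=10.2120 V=10.2120[hold]; j=4 S=215.5630 intr=0.0000 cont=1.7090 V=1.7090[hold]; j=5 S=286.0194 intr=0.0000 cont=0.0000 V=0.0000[hold]  S*(5)=69.5487
k=4: j=0 S=80.1124 intr=64.9476 cont=64.6316 V=64.9476[EX]; j=1 S=106.2970 intr=38.7630 cont=41.3612 V=41.3612[hold]; j=2 S=141.0400 intr=4.0200 cont=19.9096 V=19.9096[hold]; j=3 S=187.1387 intr=0.0000 cont=6.1625 V=6.1625[hold]; j=4 S=248.3046 intr=0.0000 cont=0.8960 V=0.8960[hold]  S*(4)=80.1124
k=3: j=0 S=92.2806 intr=52.7794 cont=53.6154 V=53.6154[hold]; j=1 S=122.4424 intr=22.6176 cont=31.1026 V=31.1026[hold]; j=2 S=162.4624 intr=0.0000 cont=13.3533 V=13.3533[hold]; j=3 S=215.5630 intr=0.0000 cont=3.6548 V=3.6548[hold]  S*(3)=-
k=2: j=0 S=106.2970 intr=38.7630 cont=42.8217 V=42.8217[hold]; j=1 S=141.0400 intr=4.0200 cont=22.6231 V=22.6231[hold]; j=2 S=187.1387 intr=0.0000 cont=8.7298 V=8.7298[hold]  S*(2)=-
k=1: j=0 S=122.4424 intr=22.6176 cont=33.1519 V=33.1519[hold]; j=1 S=162.4624 intr=0.0000 cont=15.9903 V=15.9903[hold]  S*(1)=-
k=0: j=0 S=141.0400 intr=4.0200 cont=24.9447 V=24.9447[hold]  S*(0)=-

price = 24.9447
boundary = - - - - 80.1124 69.5487 80.1124 92.2806 106.2970
tree:
24.9447
33.1519 15.9903
42.8217 22.6231 8.7298
53.6154 31.1026 13.3533 3.6548
64.9476 41.3612 19.9096 6.1625 0.8960
75.5113 52.9422 28.7611 10.2120 1.7090 0.0000
84.6820 64.9476 39.9378 16.5369 3.2597 0.0000 0.0000
92.6435 75.5113 52.7794 25.9322 6.2173 0.0000 0.0000 0.0000
99.5552 84.6820 64.9476 38.7630 11.8583 0.0000 0.0000 0.0000 0.0000
105.5555 92.6435 75.5113 52.7794 22.6176 0.0000 0.0000 0.0000 0.0000 0.0000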